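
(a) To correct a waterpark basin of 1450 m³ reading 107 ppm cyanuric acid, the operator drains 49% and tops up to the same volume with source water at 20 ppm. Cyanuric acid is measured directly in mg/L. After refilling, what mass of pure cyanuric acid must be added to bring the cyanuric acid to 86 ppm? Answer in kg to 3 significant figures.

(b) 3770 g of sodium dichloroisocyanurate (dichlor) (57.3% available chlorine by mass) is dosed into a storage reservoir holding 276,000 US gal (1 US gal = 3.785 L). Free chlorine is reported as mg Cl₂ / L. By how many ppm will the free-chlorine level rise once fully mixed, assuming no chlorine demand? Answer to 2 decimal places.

(a) Volume: 1450 m³ = 1,450,000 L.
(a) After draining 49% and refilling: 107 × 0.51 + 20 × 0.49 = 64.37 ppm.
(a) Deficit to target: 86 − 64.37 = 21.63 mg/L.
(a) Mass: 21.63 mg/L × 1,450,000 L = 31,360 g cyanuric acid.

(b) Volume: 276,000 US gal × 3.785 L/gal = 1,044,660 L.
(b) Available chlorine delivered: 3770 g × 0.573 = 2160 g as Cl₂.
(b) Concentration rise: 2160 g / 1,044,660 L = 2.068 mg/L = 2.07 ppm.

(a) 31.4 kg; (b) 2.07 ppm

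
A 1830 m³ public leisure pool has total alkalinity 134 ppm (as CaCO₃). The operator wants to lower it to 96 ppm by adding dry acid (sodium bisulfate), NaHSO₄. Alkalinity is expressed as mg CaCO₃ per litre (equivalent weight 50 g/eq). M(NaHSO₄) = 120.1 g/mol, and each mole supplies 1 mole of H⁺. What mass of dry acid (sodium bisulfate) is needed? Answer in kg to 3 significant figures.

167 kg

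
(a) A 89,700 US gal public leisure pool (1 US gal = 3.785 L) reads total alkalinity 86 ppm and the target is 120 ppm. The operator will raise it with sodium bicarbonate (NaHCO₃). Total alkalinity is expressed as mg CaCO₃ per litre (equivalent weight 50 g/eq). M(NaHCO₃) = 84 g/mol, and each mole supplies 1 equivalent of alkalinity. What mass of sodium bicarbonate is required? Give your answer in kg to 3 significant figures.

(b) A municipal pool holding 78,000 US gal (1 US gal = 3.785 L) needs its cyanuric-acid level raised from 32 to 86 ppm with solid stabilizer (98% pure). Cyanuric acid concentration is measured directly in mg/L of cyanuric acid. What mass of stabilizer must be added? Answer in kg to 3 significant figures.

(a) Volume: 89,700 US gal × 3.785 L/gal = 339,514 L.
(a) Alkalinity to add: (120 − 86) = 34 mg/L as CaCO₃ × 339,514 L = 11,540 g as CaCO₃.
(a) Equivalents: 11,540 g ÷ 50 g/eq = 230.9 eq.
(a) NaHCO₃ supplies 1 eq per mole → 230.9 mol.
(a) Mass: 230.9 mol × 84 g/mol = 19,390 g.

(b) Volume: 78,000 US gal × 3.785 L/gal = 295,230 L.
(b) CYA to add: (86 − 32) = 54 mg/L × 295,230 L = 15,940 g cyanuric acid.
(b) At 98% purity: 15,940 / 0.98 = 16,270 g product.

(a) 19.4 kg; (b) 16.3 kg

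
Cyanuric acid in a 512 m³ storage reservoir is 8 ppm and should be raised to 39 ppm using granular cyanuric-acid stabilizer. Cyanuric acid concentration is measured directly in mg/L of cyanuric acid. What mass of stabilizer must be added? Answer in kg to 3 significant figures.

15.9 kg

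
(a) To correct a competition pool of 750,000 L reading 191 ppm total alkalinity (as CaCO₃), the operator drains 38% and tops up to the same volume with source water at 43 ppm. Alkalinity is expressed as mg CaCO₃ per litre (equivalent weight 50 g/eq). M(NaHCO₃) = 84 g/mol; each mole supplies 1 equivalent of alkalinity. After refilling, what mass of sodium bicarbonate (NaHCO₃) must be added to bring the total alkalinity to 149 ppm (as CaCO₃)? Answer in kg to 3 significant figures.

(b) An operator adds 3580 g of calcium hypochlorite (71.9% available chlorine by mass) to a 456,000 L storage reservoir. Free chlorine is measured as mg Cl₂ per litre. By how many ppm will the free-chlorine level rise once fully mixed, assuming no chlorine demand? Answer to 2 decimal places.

(a) 17.9 kg; (b) 5.64 ppm

(a) After draining 38% and refilling: 191 × 0.62 + 43 × 0.38 = 134.76 ppm.
(a) Deficit to target: 149 − 134.76 = 14.24 mg/L.
(a) As CaCO₃: 14.24 mg/L × 750,000 L = 10,680 g; ÷ 50 g/eq ÷ 1 = 213.6 mol NaHCO₃.
(a) Mass: 213.6 × 84 = 17,940 g.

(b) Available chlorine delivered: 3580 g × 0.719 = 2574 g as Cl₂.
(b) Concentration rise: 2574 g / 456,000 L = 5.645 mg/L = 5.64 ppm.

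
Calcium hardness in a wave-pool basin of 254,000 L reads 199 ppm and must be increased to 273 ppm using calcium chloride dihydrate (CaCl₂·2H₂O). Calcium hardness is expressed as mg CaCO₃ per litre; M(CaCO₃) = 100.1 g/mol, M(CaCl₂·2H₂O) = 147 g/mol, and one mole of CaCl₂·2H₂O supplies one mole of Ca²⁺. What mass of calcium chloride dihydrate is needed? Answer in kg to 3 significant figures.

Hardness to add: (273 − 199) = 74 mg/L as CaCO₃ × 254,000 L = 18,800 g as CaCO₃.
Moles of Ca²⁺ (1 mol Ca²⁺ ≡ 1 mol CaCO₃): 18,800 / 100.1 g/mol = 187.8 mol.
Mass of CaCl₂·2H₂O: 187.8 × 147 = 27,600 g.

27.6 kg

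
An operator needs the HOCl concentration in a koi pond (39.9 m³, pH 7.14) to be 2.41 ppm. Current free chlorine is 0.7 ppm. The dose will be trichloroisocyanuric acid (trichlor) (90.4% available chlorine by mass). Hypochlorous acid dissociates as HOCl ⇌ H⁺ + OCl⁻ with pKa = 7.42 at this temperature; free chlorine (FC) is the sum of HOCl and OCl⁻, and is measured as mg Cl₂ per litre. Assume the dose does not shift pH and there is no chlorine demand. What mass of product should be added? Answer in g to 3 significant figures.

131 g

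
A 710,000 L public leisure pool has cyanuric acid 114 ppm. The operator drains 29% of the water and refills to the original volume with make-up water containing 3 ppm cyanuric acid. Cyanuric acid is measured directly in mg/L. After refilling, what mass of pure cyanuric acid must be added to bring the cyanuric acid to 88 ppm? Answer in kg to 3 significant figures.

4.39 kg

After draining 29% and refilling: 114 × 0.71 + 3 × 0.29 = 81.81 ppm.
Deficit to target: 88 − 81.81 = 6.19 mg/L.
Mass: 6.19 mg/L × 710,000 L = 4395 g cyanuric acid.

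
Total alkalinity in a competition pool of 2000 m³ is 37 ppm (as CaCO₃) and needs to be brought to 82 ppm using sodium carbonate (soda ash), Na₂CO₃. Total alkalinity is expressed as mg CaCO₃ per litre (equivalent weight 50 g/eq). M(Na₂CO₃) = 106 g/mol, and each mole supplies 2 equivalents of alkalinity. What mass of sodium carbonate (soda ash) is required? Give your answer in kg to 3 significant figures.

95.4 kg

Volume: 2000 m³ = 2,000,000 L.
Alkalinity to add: (82 − 37) = 45 mg/L as CaCO₃ × 2,000,000 L = 90,000 g as CaCO₃.
Equivalents: 90,000 g ÷ 50 g/eq = 1800 eq.
Each mole of Na₂CO₃ supplies 2 eq, so 1800 / 2 = 900 mol.
Mass: 900 mol × 106 g/mol = 95,400 g.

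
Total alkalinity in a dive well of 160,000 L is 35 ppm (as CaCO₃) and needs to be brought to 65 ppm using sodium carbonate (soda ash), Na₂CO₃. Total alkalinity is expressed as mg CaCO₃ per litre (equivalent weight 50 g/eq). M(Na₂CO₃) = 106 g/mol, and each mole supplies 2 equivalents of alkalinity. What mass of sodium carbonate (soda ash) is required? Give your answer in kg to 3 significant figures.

5.09 kg

Alkalinity to add: (65 − 35) = 30 mg/L as CaCO₃ × 160,000 L = 4800 g as CaCO₃.
Equivalents: 4800 g ÷ 50 g/eq = 96 eq.
Each mole of Na₂CO₃ supplies 2 eq, so 96 / 2 = 48 mol.
Mass: 48 mol × 106 g/mol = 5088 g.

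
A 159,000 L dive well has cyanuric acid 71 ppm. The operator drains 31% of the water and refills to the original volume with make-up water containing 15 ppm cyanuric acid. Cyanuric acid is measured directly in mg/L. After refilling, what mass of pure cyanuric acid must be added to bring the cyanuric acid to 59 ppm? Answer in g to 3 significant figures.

852 g

After draining 31% and refilling: 71 × 0.69 + 15 × 0.31 = 53.64 ppm.
Deficit to target: 59 − 53.64 = 5.36 mg/L.
Mass: 5.36 mg/L × 159,000 L = 852.2 g cyanuric acid.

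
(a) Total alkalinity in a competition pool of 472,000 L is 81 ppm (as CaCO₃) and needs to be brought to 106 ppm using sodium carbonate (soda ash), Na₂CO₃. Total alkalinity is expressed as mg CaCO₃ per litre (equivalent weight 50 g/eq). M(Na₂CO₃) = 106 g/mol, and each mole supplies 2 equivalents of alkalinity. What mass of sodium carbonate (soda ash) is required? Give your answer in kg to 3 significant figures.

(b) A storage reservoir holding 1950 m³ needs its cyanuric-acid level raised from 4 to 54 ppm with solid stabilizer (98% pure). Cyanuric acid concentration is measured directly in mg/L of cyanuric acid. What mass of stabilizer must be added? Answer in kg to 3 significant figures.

(a) Alkalinity to add: (106 − 81) = 25 mg/L as CaCO₃ × 472,000 L = 11,800 g as CaCO₃.
(a) Equivalents: 11,800 g ÷ 50 g/eq = 236 eq.
(a) Each mole of Na₂CO₃ supplies 2 eq, so 236 / 2 = 118 mol.
(a) Mass: 118 mol × 106 g/mol = 12,510 g.

(b) Volume: 1950 m³ = 1,950,000 L.
(b) CYA to add: (54 − 4) = 50 mg/L × 1,950,000 L = 97,500 g cyanuric acid.
(b) At 98% purity: 97,500 / 0.98 = 99,490 g product.

(a) 12.5 kg; (b) 99.5 kg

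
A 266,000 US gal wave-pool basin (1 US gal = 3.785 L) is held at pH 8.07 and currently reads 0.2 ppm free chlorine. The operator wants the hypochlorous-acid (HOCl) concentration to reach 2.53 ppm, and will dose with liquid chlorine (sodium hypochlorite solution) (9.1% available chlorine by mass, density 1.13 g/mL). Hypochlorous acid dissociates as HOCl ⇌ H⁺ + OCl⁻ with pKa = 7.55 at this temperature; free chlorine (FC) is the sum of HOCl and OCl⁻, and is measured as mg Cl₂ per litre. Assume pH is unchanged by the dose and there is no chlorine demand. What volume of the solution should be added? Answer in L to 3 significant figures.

Volume: 266,000 US gal × 3.785 L/gal = 1,006,810 L.
[OCl⁻]/[HOCl] = 10^(pH − pKa) = 10^(8.07 − 7.55) = 3.311; fraction as HOCl = 1/(1 + 3.311) = 0.2319.
Free chlorine required for 2.53 ppm HOCl: 2.53 / 0.2319 = 10.91 ppm.
FC to add: 10.91 − 0.2 = 10.71 mg/L as Cl₂.
Cl₂ equivalent: 10.71 mg/L × 1,006,810 L = 10,780 g.
Product at 9.1% available Cl: 10,780 / 0.091 = 118,500 g.
Volume: 118,500 g ÷ 1.13 g/mL = 104,800 mL.

105 L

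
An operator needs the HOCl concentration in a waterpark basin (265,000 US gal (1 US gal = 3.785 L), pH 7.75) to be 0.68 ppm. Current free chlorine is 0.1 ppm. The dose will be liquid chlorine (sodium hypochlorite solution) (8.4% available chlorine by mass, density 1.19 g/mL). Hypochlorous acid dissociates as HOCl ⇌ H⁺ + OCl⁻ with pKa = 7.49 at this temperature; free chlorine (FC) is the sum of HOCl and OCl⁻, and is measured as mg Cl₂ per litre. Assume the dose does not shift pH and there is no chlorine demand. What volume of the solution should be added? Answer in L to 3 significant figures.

18.2 L

Volume: 265,000 US gal × 3.785 L/gal = 1,003,025 L.
[OCl⁻]/[HOCl] = 10^(pH − pKa) = 10^(7.75 − 7.49) = 1.82; fraction as HOCl = 1/(1 + 1.82) = 0.3546.
Free chlorine required for 0.68 ppm HOCl: 0.68 / 0.3546 = 1.917 ppm.
FC to add: 1.917 − 0.1 = 1.817 mg/L as Cl₂.
Cl₂ equivalent: 1.817 mg/L × 1,003,025 L = 1823 g.
Product at 8.4% available Cl: 1823 / 0.084 = 21,700 g.
Volume: 21,700 g ÷ 1.19 g/mL = 18,240 mL.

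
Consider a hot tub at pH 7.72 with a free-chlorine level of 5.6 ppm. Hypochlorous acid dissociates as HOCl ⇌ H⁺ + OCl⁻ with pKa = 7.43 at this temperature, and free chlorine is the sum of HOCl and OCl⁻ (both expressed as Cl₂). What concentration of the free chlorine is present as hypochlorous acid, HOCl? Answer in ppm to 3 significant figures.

1.90 ppm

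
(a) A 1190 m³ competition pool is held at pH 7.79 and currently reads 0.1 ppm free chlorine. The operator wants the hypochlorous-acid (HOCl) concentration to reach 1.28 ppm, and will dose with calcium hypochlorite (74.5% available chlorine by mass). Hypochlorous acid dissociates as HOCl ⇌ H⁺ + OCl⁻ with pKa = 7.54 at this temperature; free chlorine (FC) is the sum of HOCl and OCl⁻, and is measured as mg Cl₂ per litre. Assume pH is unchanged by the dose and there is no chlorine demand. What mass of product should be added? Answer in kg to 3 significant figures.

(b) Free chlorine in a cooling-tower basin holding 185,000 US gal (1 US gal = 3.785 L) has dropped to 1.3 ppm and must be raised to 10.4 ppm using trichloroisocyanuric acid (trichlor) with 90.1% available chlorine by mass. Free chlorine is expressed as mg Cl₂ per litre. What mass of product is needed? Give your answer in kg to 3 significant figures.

(a) Volume: 1190 m³ = 1,190,000 L.
(a) [OCl⁻]/[HOCl] = 10^(pH − pKa) = 10^(7.79 − 7.54) = 1.778; fraction as HOCl = 1/(1 + 1.778) = 0.3599.
(a) Free chlorine required for 1.28 ppm HOCl: 1.28 / 0.3599 = 3.556 ppm.
(a) FC to add: 3.556 − 0.1 = 3.456 mg/L as Cl₂.
(a) Cl₂ equivalent: 3.456 mg/L × 1,190,000 L = 4113 g.
(a) Product at 74.5% available Cl: 4113 / 0.745 = 5521 g.

(b) Volume: 185,000 US gal × 3.785 L/gal = 700,225 L.
(b) Chlorine deficit: 10.4 − 1.3 = 9.1 ppm = 9.1 mg/L as Cl₂.
(b) Cl₂ equivalent needed: 9.1 mg/L × 700,225 L = 6,372,000 mg = 6372 g.
(b) Product at 90.1% available chlorine: 6372 / 0.901 = 7072 g.

(a) 5.52 kg; (b) 7.07 kg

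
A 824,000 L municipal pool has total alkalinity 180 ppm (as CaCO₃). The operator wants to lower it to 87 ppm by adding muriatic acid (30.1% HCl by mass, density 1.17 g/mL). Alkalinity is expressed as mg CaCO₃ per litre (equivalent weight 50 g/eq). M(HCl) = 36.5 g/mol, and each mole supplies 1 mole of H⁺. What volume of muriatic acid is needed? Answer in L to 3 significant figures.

Alkalinity to neutralize: (180 − 87) = 93 mg/L as CaCO₃ × 824,000 L = 76,630 g as CaCO₃.
Equivalents of H⁺ required: 76,630 ÷ 50 g/eq = 1533 eq = 1533 mol HCl.
Mass of HCl: 1533 × 36.5 = 55,940 g.
Mass of 30.1% solution: 55,940 / 0.301 = 185,900 g.
Volume: 185,900 g ÷ 1.17 g/mL = 158,800 mL.

159 L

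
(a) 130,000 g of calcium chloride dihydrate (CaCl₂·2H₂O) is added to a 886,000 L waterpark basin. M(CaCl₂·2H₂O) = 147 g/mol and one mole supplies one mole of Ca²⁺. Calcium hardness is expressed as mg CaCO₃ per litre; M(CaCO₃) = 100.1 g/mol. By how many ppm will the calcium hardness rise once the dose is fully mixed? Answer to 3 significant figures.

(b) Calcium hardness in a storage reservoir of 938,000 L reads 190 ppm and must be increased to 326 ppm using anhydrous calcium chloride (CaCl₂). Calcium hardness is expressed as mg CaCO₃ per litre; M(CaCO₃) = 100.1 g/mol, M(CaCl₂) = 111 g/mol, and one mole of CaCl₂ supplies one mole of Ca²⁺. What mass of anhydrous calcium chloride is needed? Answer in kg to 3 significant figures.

(a) Moles of Ca²⁺: 130,000 g ÷ 147 g/mol = 884.4 mol.
(a) As CaCO₃: 884.4 mol × 100.1 g/mol = 88,520 g.
(a) Rise: 88,520 g / 886,000 L × 1000 = 99.91 mg/L.

(b) Hardness to add: (326 − 190) = 136 mg/L as CaCO₃ × 938,000 L = 127,600 g as CaCO₃.
(b) Moles of Ca²⁺ (1 mol Ca²⁺ ≡ 1 mol CaCO₃): 127,600 / 100.1 g/mol = 1274 mol.
(b) Mass of CaCl₂: 1274 × 111 = 141,500 g.

(a) 99.9 ppm; (b) 141 kg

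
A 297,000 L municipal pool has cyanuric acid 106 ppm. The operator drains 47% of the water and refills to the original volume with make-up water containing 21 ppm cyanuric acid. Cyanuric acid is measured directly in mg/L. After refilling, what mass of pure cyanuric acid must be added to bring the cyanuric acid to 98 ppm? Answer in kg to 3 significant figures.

After draining 47% and refilling: 106 × 0.53 + 21 × 0.47 = 66.05 ppm.
Deficit to target: 98 − 66.05 = 31.95 mg/L.
Mass: 31.95 mg/L × 297,000 L = 9489 g cyanuric acid.

9.49 kg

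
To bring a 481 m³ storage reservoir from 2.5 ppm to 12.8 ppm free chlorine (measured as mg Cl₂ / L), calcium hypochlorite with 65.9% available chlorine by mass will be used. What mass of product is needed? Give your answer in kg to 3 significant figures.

7.52 kg

Volume: 481 m³ = 481,000 L.
Chlorine deficit: 12.8 − 2.5 = 10.3 ppm = 10.3 mg/L as Cl₂.
Cl₂ equivalent needed: 10.3 mg/L × 481,000 L = 4,954,000 mg = 4954 g.
Product at 65.9% available chlorine: 4954 / 0.659 = 7518 g.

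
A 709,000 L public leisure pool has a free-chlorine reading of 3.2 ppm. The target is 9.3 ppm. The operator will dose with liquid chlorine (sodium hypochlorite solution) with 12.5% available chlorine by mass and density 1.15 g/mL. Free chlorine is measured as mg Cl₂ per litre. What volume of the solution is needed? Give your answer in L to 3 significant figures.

Chlorine deficit: 9.3 − 3.2 = 6.1 ppm = 6.1 mg/L as Cl₂.
Cl₂ equivalent needed: 6.1 mg/L × 709,000 L = 4,325,000 mg = 4325 g.
Product at 12.5% available chlorine: 4325 / 0.125 = 34,600 g.
Volume at density 1.15 g/mL: 34,600 g ÷ 1.15 g/mL = 30,090 mL.

30.1 L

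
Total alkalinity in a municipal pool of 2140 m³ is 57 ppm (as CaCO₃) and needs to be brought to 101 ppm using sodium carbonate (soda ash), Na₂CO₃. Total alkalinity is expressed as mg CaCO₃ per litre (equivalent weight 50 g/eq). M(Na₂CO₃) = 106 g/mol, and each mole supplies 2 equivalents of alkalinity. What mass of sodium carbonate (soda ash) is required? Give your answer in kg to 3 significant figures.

99.8 kg

Volume: 2140 m³ = 2,140,000 L.
Alkalinity to add: (101 − 57) = 44 mg/L as CaCO₃ × 2,140,000 L = 94,160 g as CaCO₃.
Equivalents: 94,160 g ÷ 50 g/eq = 1883 eq.
Each mole of Na₂CO₃ supplies 2 eq, so 1883 / 2 = 941.6 mol.
Mass: 941.6 mol × 106 g/mol = 99,810 g.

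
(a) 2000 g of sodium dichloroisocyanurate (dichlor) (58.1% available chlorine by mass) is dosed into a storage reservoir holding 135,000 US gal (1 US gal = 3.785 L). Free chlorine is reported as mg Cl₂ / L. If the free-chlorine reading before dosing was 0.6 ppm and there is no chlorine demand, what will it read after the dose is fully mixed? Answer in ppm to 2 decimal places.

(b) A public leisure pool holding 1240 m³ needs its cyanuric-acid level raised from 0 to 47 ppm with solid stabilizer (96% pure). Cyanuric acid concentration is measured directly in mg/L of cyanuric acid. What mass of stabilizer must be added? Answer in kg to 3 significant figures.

(a) 2.87 ppm; (b) 60.7 kg

(a) Volume: 135,000 US gal × 3.785 L/gal = 510,975 L.
(a) Available chlorine delivered: 2000 g × 0.581 = 1162 g as Cl₂.
(a) Concentration rise: 1162 g / 510,975 L = 2.274 mg/L = 2.27 ppm.
(a) Final FC: 0.6 + 2.27 = 2.87 ppm.

(b) Volume: 1240 m³ = 1,240,000 L.
(b) CYA to add: (47 − 0) = 47 mg/L × 1,240,000 L = 58,280 g cyanuric acid.
(b) At 96% purity: 58,280 / 0.96 = 60,710 g product.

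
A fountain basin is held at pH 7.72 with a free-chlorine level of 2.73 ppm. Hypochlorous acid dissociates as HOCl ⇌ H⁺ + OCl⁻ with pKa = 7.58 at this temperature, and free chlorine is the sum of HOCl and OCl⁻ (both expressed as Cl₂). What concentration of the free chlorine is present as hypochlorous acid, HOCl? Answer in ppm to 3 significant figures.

[OCl⁻]/[HOCl] = 10^(pH − pKa) = 10^(7.72 − 7.58) = 10^0.14 = 1.38.
Fraction as HOCl = 1 / (1 + 1.38) = 0.4201.
HOCl = 0.4201 × 2.73 ppm = 1.147 ppm.

1.15 ppm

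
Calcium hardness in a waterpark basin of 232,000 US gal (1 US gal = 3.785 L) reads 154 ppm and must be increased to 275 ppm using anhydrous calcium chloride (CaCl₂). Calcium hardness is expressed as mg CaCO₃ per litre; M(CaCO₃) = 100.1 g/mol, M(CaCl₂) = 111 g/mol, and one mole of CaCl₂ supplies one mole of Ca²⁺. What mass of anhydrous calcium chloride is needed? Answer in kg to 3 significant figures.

Volume: 232,000 US gal × 3.785 L/gal = 878,120 L.
Hardness to add: (275 − 154) = 121 mg/L as CaCO₃ × 878,120 L = 106,300 g as CaCO₃.
Moles of Ca²⁺ (1 mol Ca²⁺ ≡ 1 mol CaCO₃): 106,300 / 100.1 g/mol = 1061 mol.
Mass of CaCl₂: 1061 × 111 = 117,800 g.

118 kg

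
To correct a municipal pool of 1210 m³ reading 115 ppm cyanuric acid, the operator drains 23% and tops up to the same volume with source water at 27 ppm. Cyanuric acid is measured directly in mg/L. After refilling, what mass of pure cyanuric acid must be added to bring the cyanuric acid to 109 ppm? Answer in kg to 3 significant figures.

17.2 kg

Volume: 1210 m³ = 1,210,000 L.
After draining 23% and refilling: 115 × 0.77 + 27 × 0.23 = 94.76 ppm.
Deficit to target: 109 − 94.76 = 14.24 mg/L.
Mass: 14.24 mg/L × 1,210,000 L = 17,230 g cyanuric acid.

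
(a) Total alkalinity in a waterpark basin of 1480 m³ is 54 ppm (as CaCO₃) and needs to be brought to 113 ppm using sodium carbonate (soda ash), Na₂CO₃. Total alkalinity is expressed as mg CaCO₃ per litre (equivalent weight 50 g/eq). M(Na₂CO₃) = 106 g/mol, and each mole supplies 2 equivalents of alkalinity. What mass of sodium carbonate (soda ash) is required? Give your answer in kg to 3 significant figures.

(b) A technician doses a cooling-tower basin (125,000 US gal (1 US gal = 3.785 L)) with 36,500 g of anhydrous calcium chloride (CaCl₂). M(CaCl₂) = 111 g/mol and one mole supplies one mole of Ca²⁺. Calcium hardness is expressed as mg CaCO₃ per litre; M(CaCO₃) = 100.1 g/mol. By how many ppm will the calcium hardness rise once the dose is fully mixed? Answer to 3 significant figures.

(a) Volume: 1480 m³ = 1,480,000 L.
(a) Alkalinity to add: (113 − 54) = 59 mg/L as CaCO₃ × 1,480,000 L = 87,320 g as CaCO₃.
(a) Equivalents: 87,320 g ÷ 50 g/eq = 1746 eq.
(a) Each mole of Na₂CO₃ supplies 2 eq, so 1746 / 2 = 873.2 mol.
(a) Mass: 873.2 mol × 106 g/mol = 92,560 g.

(b) Volume: 125,000 US gal × 3.785 L/gal = 473,125 L.
(b) Moles of Ca²⁺: 36,500 g ÷ 111 g/mol = 328.8 mol.
(b) As CaCO₃: 328.8 mol × 100.1 g/mol = 32,920 g.
(b) Rise: 32,920 g / 473,125 L × 1000 = 69.57 mg/L.

(a) 92.6 kg; (b) 69.6 ppm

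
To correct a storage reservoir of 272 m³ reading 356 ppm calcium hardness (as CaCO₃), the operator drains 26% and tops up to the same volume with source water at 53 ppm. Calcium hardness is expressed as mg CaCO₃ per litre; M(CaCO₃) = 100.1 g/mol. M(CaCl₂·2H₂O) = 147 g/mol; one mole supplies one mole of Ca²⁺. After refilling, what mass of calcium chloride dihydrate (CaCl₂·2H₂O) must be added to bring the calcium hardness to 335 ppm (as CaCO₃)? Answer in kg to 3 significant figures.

Volume: 272 m³ = 272,000 L.
After draining 26% and refilling: 356 × 0.74 + 53 × 0.26 = 277.22 ppm.
Deficit to target: 335 − 277.22 = 57.78 mg/L.
As CaCO₃: 57.78 mg/L × 272,000 L = 15,720 g; ÷ 100.1 = 157 mol Ca²⁺.
Mass: 157 × 147 = 23,080 g.

23.1 kg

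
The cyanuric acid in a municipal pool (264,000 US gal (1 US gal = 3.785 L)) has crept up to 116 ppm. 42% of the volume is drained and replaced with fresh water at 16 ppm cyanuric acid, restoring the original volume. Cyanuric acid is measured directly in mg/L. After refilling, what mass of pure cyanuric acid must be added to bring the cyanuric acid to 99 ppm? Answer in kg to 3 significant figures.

Volume: 264,000 US gal × 3.785 L/gal = 999,240 L.
After draining 42% and refilling: 116 × 0.58 + 16 × 0.42 = 74 ppm.
Deficit to target: 99 − 74 = 25 mg/L.
Mass: 25 mg/L × 999,240 L = 24,980 g cyanuric acid.

25.0 kg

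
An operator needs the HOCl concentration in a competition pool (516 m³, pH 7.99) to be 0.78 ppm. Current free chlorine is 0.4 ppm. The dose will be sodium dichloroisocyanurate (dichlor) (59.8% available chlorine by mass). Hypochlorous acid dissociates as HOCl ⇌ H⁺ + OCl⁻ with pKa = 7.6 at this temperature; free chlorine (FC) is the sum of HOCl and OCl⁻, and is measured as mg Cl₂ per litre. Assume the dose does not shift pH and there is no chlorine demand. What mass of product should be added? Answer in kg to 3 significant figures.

Volume: 516 m³ = 516,000 L.
[OCl⁻]/[HOCl] = 10^(pH − pKa) = 10^(7.99 − 7.6) = 2.455; fraction as HOCl = 1/(1 + 2.455) = 0.2895.
Free chlorine required for 0.78 ppm HOCl: 0.78 / 0.2895 = 2.695 ppm.
FC to add: 2.695 − 0.4 = 2.295 mg/L as Cl₂.
Cl₂ equivalent: 2.295 mg/L × 516,000 L = 1184 g.
Product at 59.8% available Cl: 1184 / 0.598 = 1980 g.

1.98 kg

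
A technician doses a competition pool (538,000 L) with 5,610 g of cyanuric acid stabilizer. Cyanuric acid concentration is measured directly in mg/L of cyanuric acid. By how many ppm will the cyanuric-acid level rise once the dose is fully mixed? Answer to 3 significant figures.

10.4 ppm

Rise: 5,610 g / 538,000 L × 1000 = 10.43 mg/L.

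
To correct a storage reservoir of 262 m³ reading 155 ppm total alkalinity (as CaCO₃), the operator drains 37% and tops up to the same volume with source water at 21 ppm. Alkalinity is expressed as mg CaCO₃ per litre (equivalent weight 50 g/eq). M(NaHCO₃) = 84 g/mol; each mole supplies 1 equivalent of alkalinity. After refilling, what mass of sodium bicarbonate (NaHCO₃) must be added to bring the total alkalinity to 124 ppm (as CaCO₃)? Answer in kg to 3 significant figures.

Volume: 262 m³ = 262,000 L.
After draining 37% and refilling: 155 × 0.63 + 21 × 0.37 = 105.42 ppm.
Deficit to target: 124 − 105.42 = 18.58 mg/L.
As CaCO₃: 18.58 mg/L × 262,000 L = 4868 g; ÷ 50 g/eq ÷ 1 = 97.36 mol NaHCO₃.
Mass: 97.36 × 84 = 8178 g.

8.18 kg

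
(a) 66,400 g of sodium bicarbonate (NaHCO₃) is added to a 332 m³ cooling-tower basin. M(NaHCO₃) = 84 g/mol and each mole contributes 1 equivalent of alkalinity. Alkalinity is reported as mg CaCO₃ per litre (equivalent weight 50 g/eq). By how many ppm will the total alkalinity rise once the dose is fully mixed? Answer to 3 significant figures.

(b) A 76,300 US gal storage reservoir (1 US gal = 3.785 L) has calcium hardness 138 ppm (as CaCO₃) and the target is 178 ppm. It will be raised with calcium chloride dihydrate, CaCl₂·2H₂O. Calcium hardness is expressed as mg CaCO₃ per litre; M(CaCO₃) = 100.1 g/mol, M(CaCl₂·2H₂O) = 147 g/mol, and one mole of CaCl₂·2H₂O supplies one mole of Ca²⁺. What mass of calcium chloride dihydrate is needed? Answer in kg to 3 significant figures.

(a) Volume: 332 m³ = 332,000 L.
(a) Moles of NaHCO₃: 66,400 g ÷ 84 g/mol = 790.5 mol → 790.5 eq of alkalinity.
(a) As CaCO₃: 790.5 eq × 50 g/eq = 39,520 g.
(a) Rise: 39,520 g / 332,000 L × 1000 = 119 mg/L.

(b) Volume: 76,300 US gal × 3.785 L/gal = 288,796 L.
(b) Hardness to add: (178 − 138) = 40 mg/L as CaCO₃ × 288,796 L = 11,550 g as CaCO₃.
(b) Moles of Ca²⁺ (1 mol Ca²⁺ ≡ 1 mol CaCO₃): 11,550 / 100.1 g/mol = 115.4 mol.
(b) Mass of CaCl₂·2H₂O: 115.4 × 147 = 16,960 g.

(a) 119 ppm; (b) 17.0 kg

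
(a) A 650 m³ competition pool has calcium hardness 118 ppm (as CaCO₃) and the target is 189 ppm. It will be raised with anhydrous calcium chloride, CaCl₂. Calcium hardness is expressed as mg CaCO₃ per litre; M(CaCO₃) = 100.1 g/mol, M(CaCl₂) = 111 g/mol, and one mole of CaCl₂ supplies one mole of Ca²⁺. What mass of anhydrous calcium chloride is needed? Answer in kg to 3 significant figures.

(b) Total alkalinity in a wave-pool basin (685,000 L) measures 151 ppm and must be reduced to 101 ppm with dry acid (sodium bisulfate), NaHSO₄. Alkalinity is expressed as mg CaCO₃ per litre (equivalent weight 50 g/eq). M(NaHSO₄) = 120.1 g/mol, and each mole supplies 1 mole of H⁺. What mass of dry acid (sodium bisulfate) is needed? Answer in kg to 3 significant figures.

(a) Volume: 650 m³ = 650,000 L.
(a) Hardness to add: (189 − 118) = 71 mg/L as CaCO₃ × 650,000 L = 46,150 g as CaCO₃.
(a) Moles of Ca²⁺ (1 mol Ca²⁺ ≡ 1 mol CaCO₃): 46,150 / 100.1 g/mol = 461 mol.
(a) Mass of CaCl₂: 461 × 111 = 51,180 g.

(b) Alkalinity to neutralize: (151 − 101) = 50 mg/L as CaCO₃ × 685,000 L = 34,250 g as CaCO₃.
(b) Equivalents of H⁺ required: 34,250 ÷ 50 g/eq = 685 eq = 685 mol NaHSO₄.
(b) Mass of NaHSO₄: 685 × 120.1 = 82,270 g.

(a) 51.2 kg; (b) 82.3 kg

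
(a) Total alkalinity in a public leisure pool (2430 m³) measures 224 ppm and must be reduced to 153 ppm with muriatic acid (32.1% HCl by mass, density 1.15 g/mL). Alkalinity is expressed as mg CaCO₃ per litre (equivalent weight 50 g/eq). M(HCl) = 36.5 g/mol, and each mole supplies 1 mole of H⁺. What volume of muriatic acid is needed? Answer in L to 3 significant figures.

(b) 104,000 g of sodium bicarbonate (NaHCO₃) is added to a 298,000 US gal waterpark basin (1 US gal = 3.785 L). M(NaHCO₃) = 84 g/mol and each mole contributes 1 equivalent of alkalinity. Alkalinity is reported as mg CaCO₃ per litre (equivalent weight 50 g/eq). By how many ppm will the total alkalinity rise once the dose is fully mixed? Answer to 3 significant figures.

(a) Volume: 2430 m³ = 2,430,000 L.
(a) Alkalinity to neutralize: (224 − 153) = 71 mg/L as CaCO₃ × 2,430,000 L = 172,500 g as CaCO₃.
(a) Equivalents of H⁺ required: 172,500 ÷ 50 g/eq = 3451 eq = 3451 mol HCl.
(a) Mass of HCl: 3451 × 36.5 = 125,900 g.
(a) Mass of 32.1% solution: 125,900 / 0.321 = 392,400 g.
(a) Volume: 392,400 g ÷ 1.15 g/mL = 341,200 mL.

(b) Volume: 298,000 US gal × 3.785 L/gal = 1,127,930 L.
(b) Moles of NaHCO₃: 104,000 g ÷ 84 g/mol = 1238 mol → 1238 eq of alkalinity.
(b) As CaCO₃: 1238 eq × 50 g/eq = 61,900 g.
(b) Rise: 61,900 g / 1,127,930 L × 1000 = 54.88 mg/L.

(a) 341 L; (b) 54.9 ppm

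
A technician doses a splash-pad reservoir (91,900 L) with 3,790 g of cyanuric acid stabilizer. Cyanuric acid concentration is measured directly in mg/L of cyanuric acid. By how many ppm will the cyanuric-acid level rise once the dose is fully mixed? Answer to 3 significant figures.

41.2 ppm

Rise: 3,790 g / 91,900 L × 1000 = 41.24 mg/L.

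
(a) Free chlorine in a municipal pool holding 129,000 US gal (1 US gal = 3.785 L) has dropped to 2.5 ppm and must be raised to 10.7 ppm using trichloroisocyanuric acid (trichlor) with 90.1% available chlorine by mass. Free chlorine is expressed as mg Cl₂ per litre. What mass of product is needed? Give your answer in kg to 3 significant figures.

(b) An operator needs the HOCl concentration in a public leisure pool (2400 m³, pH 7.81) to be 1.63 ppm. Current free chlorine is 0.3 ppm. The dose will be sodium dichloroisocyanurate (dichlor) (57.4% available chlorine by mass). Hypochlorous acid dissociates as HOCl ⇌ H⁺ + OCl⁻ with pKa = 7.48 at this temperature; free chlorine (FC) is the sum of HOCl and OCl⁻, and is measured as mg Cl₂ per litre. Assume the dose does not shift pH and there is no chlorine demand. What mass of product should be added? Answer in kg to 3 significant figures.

(a) Volume: 129,000 US gal × 3.785 L/gal = 488,265 L.
(a) Chlorine deficit: 10.7 − 2.5 = 8.2 ppm = 8.2 mg/L as Cl₂.
(a) Cl₂ equivalent needed: 8.2 mg/L × 488,265 L = 4,004,000 mg = 4004 g.
(a) Product at 90.1% available chlorine: 4004 / 0.901 = 4444 g.

(b) Volume: 2400 m³ = 2,400,000 L.
(b) [OCl⁻]/[HOCl] = 10^(pH − pKa) = 10^(7.81 − 7.48) = 2.138; fraction as HOCl = 1/(1 + 2.138) = 0.3187.
(b) Free chlorine required for 1.63 ppm HOCl: 1.63 / 0.3187 = 5.115 ppm.
(b) FC to add: 5.115 − 0.3 = 4.815 mg/L as Cl₂.
(b) Cl₂ equivalent: 4.815 mg/L × 2,400,000 L = 11,560 g.
(b) Product at 57.4% available Cl: 11,560 / 0.574 = 20,130 g.

(a) 4.44 kg; (b) 20.1 kg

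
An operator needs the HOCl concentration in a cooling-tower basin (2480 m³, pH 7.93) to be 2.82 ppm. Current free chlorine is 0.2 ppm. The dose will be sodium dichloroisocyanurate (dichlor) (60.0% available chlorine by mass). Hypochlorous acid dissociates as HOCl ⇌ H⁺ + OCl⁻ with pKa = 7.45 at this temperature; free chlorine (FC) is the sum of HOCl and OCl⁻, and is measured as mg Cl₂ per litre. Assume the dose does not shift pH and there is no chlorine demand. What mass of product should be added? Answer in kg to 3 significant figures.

46.0 kg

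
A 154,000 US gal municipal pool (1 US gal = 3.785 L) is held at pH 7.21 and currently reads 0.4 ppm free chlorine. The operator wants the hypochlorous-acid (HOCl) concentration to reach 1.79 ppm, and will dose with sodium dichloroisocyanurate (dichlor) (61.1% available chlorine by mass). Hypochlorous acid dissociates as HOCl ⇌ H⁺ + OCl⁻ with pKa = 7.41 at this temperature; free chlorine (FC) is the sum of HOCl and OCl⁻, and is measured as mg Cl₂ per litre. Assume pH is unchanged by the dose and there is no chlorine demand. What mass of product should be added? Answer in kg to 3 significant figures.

2.40 kg

Volume: 154,000 US gal × 3.785 L/gal = 582,890 L.
[OCl⁻]/[HOCl] = 10^(pH − pKa) = 10^(7.21 − 7.41) = 0.631; fraction as HOCl = 1/(1 + 0.631) = 0.6131.
Free chlorine required for 1.79 ppm HOCl: 1.79 / 0.6131 = 2.919 ppm.
FC to add: 2.919 − 0.4 = 2.519 mg/L as Cl₂.
Cl₂ equivalent: 2.519 mg/L × 582,890 L = 1469 g.
Product at 61.1% available Cl: 1469 / 0.611 = 2404 g.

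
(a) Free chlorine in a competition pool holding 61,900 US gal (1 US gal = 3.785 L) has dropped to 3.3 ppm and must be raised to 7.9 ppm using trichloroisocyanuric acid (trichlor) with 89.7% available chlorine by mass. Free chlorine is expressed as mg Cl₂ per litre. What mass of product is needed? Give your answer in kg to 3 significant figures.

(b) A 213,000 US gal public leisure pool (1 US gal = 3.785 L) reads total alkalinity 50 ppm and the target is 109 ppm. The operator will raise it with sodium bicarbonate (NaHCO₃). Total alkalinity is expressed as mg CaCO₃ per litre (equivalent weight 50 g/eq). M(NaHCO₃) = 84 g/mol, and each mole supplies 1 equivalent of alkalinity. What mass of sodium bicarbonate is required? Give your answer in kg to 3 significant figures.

(a) 1.20 kg; (b) 79.9 kg

(a) Volume: 61,900 US gal × 3.785 L/gal = 234,292 L.
(a) Chlorine deficit: 7.9 − 3.3 = 4.6 ppm = 4.6 mg/L as Cl₂.
(a) Cl₂ equivalent needed: 4.6 mg/L × 234,292 L = 1,078,000 mg = 1078 g.
(a) Product at 89.7% available chlorine: 1078 / 0.897 = 1201 g.

(b) Volume: 213,000 US gal × 3.785 L/gal = 806,205 L.
(b) Alkalinity to add: (109 − 50) = 59 mg/L as CaCO₃ × 806,205 L = 47,570 g as CaCO₃.
(b) Equivalents: 47,570 g ÷ 50 g/eq = 951.3 eq.
(b) NaHCO₃ supplies 1 eq per mole → 951.3 mol.
(b) Mass: 951.3 mol × 84 g/mol = 79,910 g.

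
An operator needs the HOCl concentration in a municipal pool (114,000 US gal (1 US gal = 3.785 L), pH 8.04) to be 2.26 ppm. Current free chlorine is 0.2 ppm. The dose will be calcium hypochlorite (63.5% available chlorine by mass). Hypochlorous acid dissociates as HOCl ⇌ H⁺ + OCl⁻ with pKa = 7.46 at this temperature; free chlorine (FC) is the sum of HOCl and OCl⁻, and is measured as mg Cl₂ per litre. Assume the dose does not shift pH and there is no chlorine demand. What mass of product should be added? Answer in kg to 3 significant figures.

Volume: 114,000 US gal × 3.785 L/gal = 431,490 L.
[OCl⁻]/[HOCl] = 10^(pH − pKa) = 10^(8.04 − 7.46) = 3.802; fraction as HOCl = 1/(1 + 3.802) = 0.2083.
Free chlorine required for 2.26 ppm HOCl: 2.26 / 0.2083 = 10.85 ppm.
FC to add: 10.85 − 0.2 = 10.65 mg/L as Cl₂.
Cl₂ equivalent: 10.65 mg/L × 431,490 L = 4596 g.
Product at 63.5% available Cl: 4596 / 0.635 = 7238 g.

7.24 kg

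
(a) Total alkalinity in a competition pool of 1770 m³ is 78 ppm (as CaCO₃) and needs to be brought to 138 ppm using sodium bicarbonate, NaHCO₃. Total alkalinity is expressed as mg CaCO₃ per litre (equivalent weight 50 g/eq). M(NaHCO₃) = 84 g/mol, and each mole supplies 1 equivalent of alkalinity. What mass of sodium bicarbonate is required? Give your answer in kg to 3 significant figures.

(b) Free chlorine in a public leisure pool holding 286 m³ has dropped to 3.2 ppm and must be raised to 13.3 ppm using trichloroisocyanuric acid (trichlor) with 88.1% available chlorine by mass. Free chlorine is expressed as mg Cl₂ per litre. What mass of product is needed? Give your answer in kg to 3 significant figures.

(a) 178 kg; (b) 3.28 kg

(a) Volume: 1770 m³ = 1,770,000 L.
(a) Alkalinity to add: (138 − 78) = 60 mg/L as CaCO₃ × 1,770,000 L = 106,200 g as CaCO₃.
(a) Equivalents: 106,200 g ÷ 50 g/eq = 2124 eq.
(a) NaHCO₃ supplies 1 eq per mole → 2124 mol.
(a) Mass: 2124 mol × 84 g/mol = 178,400 g.

(b) Volume: 286 m³ = 286,000 L.
(b) Chlorine deficit: 13.3 − 3.2 = 10.1 ppm = 10.1 mg/L as Cl₂.
(b) Cl₂ equivalent needed: 10.1 mg/L × 286,000 L = 2,889,000 mg = 2889 g.
(b) Product at 88.1% available chlorine: 2889 / 0.881 = 3279 g.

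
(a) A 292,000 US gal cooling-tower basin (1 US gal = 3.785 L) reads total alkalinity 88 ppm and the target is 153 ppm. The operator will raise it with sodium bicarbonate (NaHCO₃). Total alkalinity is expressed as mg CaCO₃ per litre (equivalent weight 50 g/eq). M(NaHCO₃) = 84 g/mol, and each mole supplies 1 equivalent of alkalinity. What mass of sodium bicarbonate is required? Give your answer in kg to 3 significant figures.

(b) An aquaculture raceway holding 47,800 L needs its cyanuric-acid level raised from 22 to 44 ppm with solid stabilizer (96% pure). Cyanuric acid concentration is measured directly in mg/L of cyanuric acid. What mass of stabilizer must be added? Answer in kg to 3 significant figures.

(a) 121 kg; (b) 1.10 kg

(a) Volume: 292,000 US gal × 3.785 L/gal = 1,105,220 L.
(a) Alkalinity to add: (153 − 88) = 65 mg/L as CaCO₃ × 1,105,220 L = 71,840 g as CaCO₃.
(a) Equivalents: 71,840 g ÷ 50 g/eq = 1437 eq.
(a) NaHCO₃ supplies 1 eq per mole → 1437 mol.
(a) Mass: 1437 mol × 84 g/mol = 120,700 g.

(b) CYA to add: (44 − 22) = 22 mg/L × 47,800 L = 1052 g cyanuric acid.
(b) At 96% purity: 1052 / 0.96 = 1095 g product.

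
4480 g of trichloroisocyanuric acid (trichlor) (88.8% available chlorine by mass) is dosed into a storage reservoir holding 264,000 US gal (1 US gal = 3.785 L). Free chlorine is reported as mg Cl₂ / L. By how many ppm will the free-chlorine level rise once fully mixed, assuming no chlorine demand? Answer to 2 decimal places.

Volume: 264,000 US gal × 3.785 L/gal = 999,240 L.
Available chlorine delivered: 4480 g × 0.888 = 3978 g as Cl₂.
Concentration rise: 3978 g / 999,240 L = 3.981 mg/L = 3.98 ppm.

3.98 ppm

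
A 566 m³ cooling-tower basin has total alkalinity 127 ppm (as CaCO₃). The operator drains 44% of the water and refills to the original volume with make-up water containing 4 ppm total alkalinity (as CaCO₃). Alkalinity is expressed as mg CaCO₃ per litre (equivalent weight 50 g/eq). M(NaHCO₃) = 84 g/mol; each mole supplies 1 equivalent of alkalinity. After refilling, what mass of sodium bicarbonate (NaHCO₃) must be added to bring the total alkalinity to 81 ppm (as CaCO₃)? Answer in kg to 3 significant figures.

7.72 kg

Volume: 566 m³ = 566,000 L.
After draining 44% and refilling: 127 × 0.56 + 4 × 0.44 = 72.88 ppm.
Deficit to target: 81 − 72.88 = 8.12 mg/L.
As CaCO₃: 8.12 mg/L × 566,000 L = 4596 g; ÷ 50 g/eq ÷ 1 = 91.92 mol NaHCO₃.
Mass: 91.92 × 84 = 7721 g.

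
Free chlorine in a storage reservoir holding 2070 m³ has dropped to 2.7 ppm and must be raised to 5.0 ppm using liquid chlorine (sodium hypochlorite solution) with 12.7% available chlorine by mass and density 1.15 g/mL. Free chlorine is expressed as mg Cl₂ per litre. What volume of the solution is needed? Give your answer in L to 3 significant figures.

32.6 L

Volume: 2070 m³ = 2,070,000 L.
Chlorine deficit: 5.0 − 2.7 = 2.3 ppm = 2.3 mg/L as Cl₂.
Cl₂ equivalent needed: 2.3 mg/L × 2,070,000 L = 4,761,000 mg = 4761 g.
Product at 12.7% available chlorine: 4761 / 0.127 = 37,490 g.
Volume at density 1.15 g/mL: 37,490 g ÷ 1.15 g/mL = 32,600 mL.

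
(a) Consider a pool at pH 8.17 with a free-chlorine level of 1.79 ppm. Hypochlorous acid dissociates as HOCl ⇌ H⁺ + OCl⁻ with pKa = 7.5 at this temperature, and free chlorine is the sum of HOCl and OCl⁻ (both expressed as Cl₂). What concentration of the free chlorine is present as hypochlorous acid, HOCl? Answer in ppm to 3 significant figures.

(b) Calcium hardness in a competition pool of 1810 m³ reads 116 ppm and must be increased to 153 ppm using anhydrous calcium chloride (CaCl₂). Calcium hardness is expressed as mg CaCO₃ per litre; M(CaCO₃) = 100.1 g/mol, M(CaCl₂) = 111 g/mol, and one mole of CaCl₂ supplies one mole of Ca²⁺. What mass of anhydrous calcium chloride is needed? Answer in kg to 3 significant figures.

(a) 0.315 ppm; (b) 74.3 kg

(a) [OCl⁻]/[HOCl] = 10^(pH − pKa) = 10^(8.17 − 7.5) = 10^0.67 = 4.677.
(a) Fraction as HOCl = 1 / (1 + 4.677) = 0.1761.
(a) HOCl = 0.1761 × 1.79 ppm = 0.3153 ppm.

(b) Volume: 1810 m³ = 1,810,000 L.
(b) Hardness to add: (153 − 116) = 37 mg/L as CaCO₃ × 1,810,000 L = 66,970 g as CaCO₃.
(b) Moles of Ca²⁺ (1 mol Ca²⁺ ≡ 1 mol CaCO₃): 66,970 / 100.1 g/mol = 669 mol.
(b) Mass of CaCl₂: 669 × 111 = 74,260 g.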